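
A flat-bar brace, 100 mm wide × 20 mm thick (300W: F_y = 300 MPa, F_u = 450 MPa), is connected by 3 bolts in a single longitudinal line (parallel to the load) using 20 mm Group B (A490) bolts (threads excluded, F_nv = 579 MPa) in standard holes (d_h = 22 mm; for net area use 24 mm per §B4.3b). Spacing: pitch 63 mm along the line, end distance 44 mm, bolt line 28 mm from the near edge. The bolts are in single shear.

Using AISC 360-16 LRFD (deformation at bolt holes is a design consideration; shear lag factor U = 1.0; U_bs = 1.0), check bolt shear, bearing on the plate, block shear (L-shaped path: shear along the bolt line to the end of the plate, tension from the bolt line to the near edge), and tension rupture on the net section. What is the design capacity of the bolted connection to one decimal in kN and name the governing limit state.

409.3 kN (bolt shear governs)

Bolt shear: A_b = π(20)²/4 = 314.16 mm². φR_n = 0.75 × 579 × 314.16 × 3 × 1 = 409.3 kN.
Bearing (20 mm plate, F_u = 450 MPa): end bolts L_c = 44 − 22/2 = 33, R_n = min(1.2×33×20×450, 2.4×20×20×450) = 356.4 kN/bolt; interior L_c = 63 − 22 = 41, R_n = 432 kN/bolt. φR_n = 0.75 × (1×356.4 + 2×432) = 915.3 kN.
Block shear: shear path 1×[44+2×63] = 1×170 mm, A_gv = 3400, A_nv = 1×(170 − 2.5×24)×20 = 2200 mm²; tension to near edge: (28 − 0.5×24)×20 = 320 mm². R_n = min(0.6×450×2200, 0.6×300×3400) + 1.0×450×320 = min(594, 612) + 144 = 738 kN. φR_n = 0.75 × 738 = 553.5 kN.
Tension rupture (net): A_n = (100 − 1×24)×20 = 1520 mm² (U = 1.0, A_e = A_n). φR_n = 0.75 × 450 × 1520 = 513.0 kN.
Governing: min(409.3, 915.3, 553.5, 513.0) = 409.3 kN → bolt shear.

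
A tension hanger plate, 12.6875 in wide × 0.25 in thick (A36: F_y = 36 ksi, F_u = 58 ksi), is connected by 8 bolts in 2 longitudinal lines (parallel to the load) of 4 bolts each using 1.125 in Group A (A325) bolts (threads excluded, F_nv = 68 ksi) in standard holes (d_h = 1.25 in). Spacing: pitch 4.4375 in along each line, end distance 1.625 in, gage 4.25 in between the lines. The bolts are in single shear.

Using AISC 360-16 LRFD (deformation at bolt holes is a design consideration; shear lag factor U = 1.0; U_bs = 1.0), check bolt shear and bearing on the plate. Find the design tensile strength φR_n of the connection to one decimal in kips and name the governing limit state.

Bolt shear: A_b = π(1.125)²/4 = 0.99402 in². φR_n = 0.75 × 68 × 0.99402 × 8 × 1 = 405.6 kips.
Bearing (0.25 in plate, F_u = 58 ksi): end bolts L_c = 1.625 − 1.25/2 = 1, R_n = min(1.2×1×0.25×58, 2.4×1.125×0.25×58) = 17.4 kips/bolt; interior L_c = 4.4375 − 1.25 = 3.1875, R_n = 39.15 kips/bolt. φR_n = 0.75 × (2×17.4 + 6×39.15) = 202.3 kips.
Governing: min(405.6, 202.3) = 202.3 kips → bearing.

202.3 kips (bearing governs)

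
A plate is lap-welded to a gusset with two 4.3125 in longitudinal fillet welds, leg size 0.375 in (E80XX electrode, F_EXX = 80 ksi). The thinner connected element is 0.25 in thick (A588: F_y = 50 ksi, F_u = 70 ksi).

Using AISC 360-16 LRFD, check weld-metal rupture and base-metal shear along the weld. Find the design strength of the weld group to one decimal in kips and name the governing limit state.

64.7 kips (base-metal shear governs)

Weld metal: throat = 0.707×0.375 = 0.26513 in, L = 2×4.3125 = 8.625 in. φR_n = 0.75 × 0.6 × 80 × 0.26513 × 8.625 = 82.3 kips.
Base metal shear (0.25 in plate): yield φR_n = 1.0×0.6×50×0.25×8.625 = 64.7 kips; rupture φR_n = 0.75×0.6×70×0.25×8.625 = 67.9 kips; take 64.7 kips (yield).
Governing: min(82.3, 64.7) = 64.7 kips → base-metal shear.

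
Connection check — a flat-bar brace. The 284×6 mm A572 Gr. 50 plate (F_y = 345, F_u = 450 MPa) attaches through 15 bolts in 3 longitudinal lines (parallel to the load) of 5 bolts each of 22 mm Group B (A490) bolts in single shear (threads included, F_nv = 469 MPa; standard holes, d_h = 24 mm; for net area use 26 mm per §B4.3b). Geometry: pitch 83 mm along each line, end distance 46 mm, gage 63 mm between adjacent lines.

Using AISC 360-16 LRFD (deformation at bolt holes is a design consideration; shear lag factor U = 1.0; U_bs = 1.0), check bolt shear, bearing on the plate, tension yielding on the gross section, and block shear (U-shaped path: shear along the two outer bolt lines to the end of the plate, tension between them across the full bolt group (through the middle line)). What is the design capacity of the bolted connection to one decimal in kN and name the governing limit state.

529.1 kN (gross-section yield governs)

Bolt shear: A_b = π(22)²/4 = 380.13 mm². φR_n = 0.75 × 469 × 380.13 × 15 × 1 = 2005.7 kN.
Bearing (6 mm plate, F_u = 450 MPa): end bolts L_c = 46 − 24/2 = 34, R_n = min(1.2×34×6×450, 2.4×22×6×450) = 110.16 kN/bolt; interior L_c = 83 − 24 = 59, R_n = 142.56 kN/bolt. φR_n = 0.75 × (3×110.16 + 12×142.56) = 1530.9 kN.
Tension yield (gross): A_g = 284×6 = 1704 mm². φR_n = 0.90 × 345 × 1704 = 529.1 kN.
Block shear: shear path 2×[46+4×83] = 2×378 mm, A_gv = 4536, A_nv = 2×(378 − 4.5×26)×6 = 3132 mm²; tension across gage: (126 − 2×26)×6 = 444 mm². R_n = min(0.6×450×3132, 0.6×345×4536) + 1.0×450×444 = min(845.64, 938.95) + 199.8 = 1045.4 kN. φR_n = 0.75 × 1045.4 = 784.1 kN.
Governing: min(2005.7, 1530.9, 529.1, 784.1) = 529.1 kN → gross-section yield.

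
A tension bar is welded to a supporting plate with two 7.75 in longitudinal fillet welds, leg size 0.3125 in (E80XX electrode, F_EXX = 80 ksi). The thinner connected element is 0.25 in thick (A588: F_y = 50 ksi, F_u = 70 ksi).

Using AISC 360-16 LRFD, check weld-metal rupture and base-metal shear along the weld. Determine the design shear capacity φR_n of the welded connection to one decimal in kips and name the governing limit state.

Weld metal: throat = 0.707×0.3125 = 0.22094 in, L = 2×7.75 = 15.5 in. φR_n = 0.75 × 0.6 × 80 × 0.22094 × 15.5 = 123.3 kips.
Base metal shear (0.25 in plate): yield φR_n = 1.0×0.6×50×0.25×15.5 = 116.3 kips; rupture φR_n = 0.75×0.6×70×0.25×15.5 = 122.1 kips; take 116.3 kips (yield).
Governing: min(123.3, 116.3) = 116.3 kips → base-metal shear.

116.3 kips (base-metal shear governs)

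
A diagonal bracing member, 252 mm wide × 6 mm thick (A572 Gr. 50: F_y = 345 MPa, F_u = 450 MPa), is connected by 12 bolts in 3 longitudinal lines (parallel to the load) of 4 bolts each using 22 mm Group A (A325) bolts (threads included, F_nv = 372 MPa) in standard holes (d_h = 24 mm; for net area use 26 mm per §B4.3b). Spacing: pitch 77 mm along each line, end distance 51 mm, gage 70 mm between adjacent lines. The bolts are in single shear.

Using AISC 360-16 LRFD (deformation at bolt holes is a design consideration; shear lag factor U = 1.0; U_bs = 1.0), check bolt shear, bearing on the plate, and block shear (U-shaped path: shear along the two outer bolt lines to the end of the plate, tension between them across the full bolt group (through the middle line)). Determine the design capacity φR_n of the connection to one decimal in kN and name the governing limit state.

Bolt shear: A_b = π(22)²/4 = 380.13 mm². φR_n = 0.75 × 372 × 380.13 × 12 × 1 = 1272.7 kN.
Bearing (6 mm plate, F_u = 450 MPa): end bolts L_c = 51 − 24/2 = 39, R_n = min(1.2×39×6×450, 2.4×22×6×450) = 126.36 kN/bolt; interior L_c = 77 − 24 = 53, R_n = 142.56 kN/bolt. φR_n = 0.75 × (3×126.36 + 9×142.56) = 1246.6 kN.
Block shear: shear path 2×[51+3×77] = 2×282 mm, A_gv = 3384, A_nv = 2×(282 − 3.5×26)×6 = 2292 mm²; tension across gage: (140 − 2×26)×6 = 528 mm². R_n = min(0.6×450×2292, 0.6×345×3384) + 1.0×450×528 = min(618.84, 700.49) + 237.6 = 856.44 kN. φR_n = 0.75 × 856.44 = 642.3 kN.
Governing: min(1272.7, 1246.6, 642.3) = 642.3 kN → block shear.

642.3 kN (block shear governs)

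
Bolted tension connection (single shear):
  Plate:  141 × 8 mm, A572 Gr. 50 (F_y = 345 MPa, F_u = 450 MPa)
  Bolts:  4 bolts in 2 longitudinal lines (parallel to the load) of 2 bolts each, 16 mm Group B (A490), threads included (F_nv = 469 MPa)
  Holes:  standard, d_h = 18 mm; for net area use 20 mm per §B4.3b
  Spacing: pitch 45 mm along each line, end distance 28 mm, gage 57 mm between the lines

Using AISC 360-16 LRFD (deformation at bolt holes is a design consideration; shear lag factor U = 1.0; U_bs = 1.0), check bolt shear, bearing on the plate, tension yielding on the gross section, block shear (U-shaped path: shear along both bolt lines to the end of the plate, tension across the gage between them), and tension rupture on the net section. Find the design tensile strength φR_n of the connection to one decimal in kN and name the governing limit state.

Bolt shear: A_b = π(16)²/4 = 201.06 mm². φR_n = 0.75 × 469 × 201.06 × 4 × 1 = 282.9 kN.
Bearing (8 mm plate, F_u = 450 MPa): end bolts L_c = 28 − 18/2 = 19, R_n = min(1.2×19×8×450, 2.4×16×8×450) = 82.08 kN/bolt; interior L_c = 45 − 18 = 27, R_n = 116.64 kN/bolt. φR_n = 0.75 × (2×82.08 + 2×116.64) = 298.1 kN.
Tension yield (gross): A_g = 141×8 = 1128 mm². φR_n = 0.90 × 345 × 1128 = 350.2 kN.
Block shear: shear path 2×[28+1×45] = 2×73 mm, A_gv = 1168, A_nv = 2×(73 − 1.5×20)×8 = 688 mm²; tension across gage: (57 − 1×20)×8 = 296 mm². R_n = min(0.6×450×688, 0.6×345×1168) + 1.0×450×296 = min(185.76, 241.78) + 133.2 = 318.96 kN. φR_n = 0.75 × 318.96 = 239.2 kN.
Tension rupture (net): A_n = (141 − 2×20)×8 = 808 mm² (U = 1.0, A_e = A_n). φR_n = 0.75 × 450 × 808 = 272.7 kN.
Governing: min(282.9, 298.1, 350.2, 239.2, 272.7) = 239.2 kN → block shear.

239.2 kN (block shear governs)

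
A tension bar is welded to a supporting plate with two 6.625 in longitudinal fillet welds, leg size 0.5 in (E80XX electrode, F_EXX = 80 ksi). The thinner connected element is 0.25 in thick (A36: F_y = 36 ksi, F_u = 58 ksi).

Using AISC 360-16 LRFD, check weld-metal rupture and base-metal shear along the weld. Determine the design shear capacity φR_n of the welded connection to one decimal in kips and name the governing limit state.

71.6 kips (base-metal shear governs)

Weld metal: throat = 0.707×0.5 = 0.3535 in, L = 2×6.625 = 13.25 in. φR_n = 0.75 × 0.6 × 80 × 0.3535 × 13.25 = 168.6 kips.
Base metal shear (0.25 in plate): yield φR_n = 1.0×0.6×36×0.25×13.25 = 71.6 kips; rupture φR_n = 0.75×0.6×58×0.25×13.25 = 86.5 kips; take 71.6 kips (yield).
Governing: min(168.6, 71.6) = 71.6 kips → base-metal shear.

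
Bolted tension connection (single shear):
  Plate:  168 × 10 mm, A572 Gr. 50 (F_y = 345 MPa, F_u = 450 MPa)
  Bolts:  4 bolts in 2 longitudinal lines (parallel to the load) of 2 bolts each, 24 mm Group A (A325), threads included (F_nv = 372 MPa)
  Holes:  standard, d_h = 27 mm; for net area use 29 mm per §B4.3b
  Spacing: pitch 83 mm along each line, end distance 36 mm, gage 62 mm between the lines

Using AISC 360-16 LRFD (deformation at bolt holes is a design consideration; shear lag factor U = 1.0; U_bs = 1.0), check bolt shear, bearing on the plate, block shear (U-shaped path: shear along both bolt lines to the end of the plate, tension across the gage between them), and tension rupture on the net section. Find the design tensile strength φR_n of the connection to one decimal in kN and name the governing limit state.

371.3 kN (net-section rupture governs)

Bolt shear: A_b = π(24)²/4 = 452.39 mm². φR_n = 0.75 × 372 × 452.39 × 4 × 1 = 504.9 kN.
Bearing (10 mm plate, F_u = 450 MPa): end bolts L_c = 36 − 27/2 = 22.5, R_n = min(1.2×22.5×10×450, 2.4×24×10×450) = 121.5 kN/bolt; interior L_c = 83 − 27 = 56, R_n = 259.2 kN/bolt. φR_n = 0.75 × (2×121.5 + 2×259.2) = 571.1 kN.
Block shear: shear path 2×[36+1×83] = 2×119 mm, A_gv = 2380, A_nv = 2×(119 − 1.5×29)×10 = 1510 mm²; tension across gage: (62 − 1×29)×10 = 330 mm². R_n = min(0.6×450×1510, 0.6×345×2380) + 1.0×450×330 = min(407.7, 492.66) + 148.5 = 556.2 kN. φR_n = 0.75 × 556.2 = 417.2 kN.
Tension rupture (net): A_n = (168 − 2×29)×10 = 1100 mm² (U = 1.0, A_e = A_n). φR_n = 0.75 × 450 × 1100 = 371.3 kN.
Governing: min(504.9, 571.1, 417.2, 371.3) = 371.3 kN → net-section rupture.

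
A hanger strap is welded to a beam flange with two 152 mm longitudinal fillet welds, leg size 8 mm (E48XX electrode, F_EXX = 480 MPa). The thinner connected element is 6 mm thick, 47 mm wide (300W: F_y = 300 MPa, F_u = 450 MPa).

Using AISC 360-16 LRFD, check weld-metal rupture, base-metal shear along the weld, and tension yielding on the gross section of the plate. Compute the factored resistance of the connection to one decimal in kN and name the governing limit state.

Weld metal: throat = 0.707×8 = 5.656 mm, L = 2×152 = 304 mm. φR_n = 0.75 × 0.6 × 480 × 5.656 × 304 = 371.4 kN.
Base metal shear (6 mm plate): yield φR_n = 1.0×0.6×300×6×304 = 328.3 kN; rupture φR_n = 0.75×0.6×450×6×304 = 369.4 kN; take 328.3 kN (yield).
Tension yield (gross): A_g = 47×6 = 282 mm². φR_n = 0.90 × 300 × 282 = 76.1 kN.
Governing: min(371.4, 328.3, 76.1) = 76.1 kN → gross-section yield.

76.1 kN (gross-section yield governs)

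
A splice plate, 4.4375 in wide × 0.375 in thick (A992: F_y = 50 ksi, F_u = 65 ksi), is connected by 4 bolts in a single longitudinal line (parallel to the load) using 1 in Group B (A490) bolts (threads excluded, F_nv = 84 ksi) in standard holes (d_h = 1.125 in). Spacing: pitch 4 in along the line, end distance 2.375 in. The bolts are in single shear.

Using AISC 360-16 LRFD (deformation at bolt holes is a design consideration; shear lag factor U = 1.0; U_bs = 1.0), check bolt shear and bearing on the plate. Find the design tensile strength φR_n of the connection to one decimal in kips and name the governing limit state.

Bolt shear: A_b = π(1)²/4 = 0.7854 in². φR_n = 0.75 × 84 × 0.7854 × 4 × 1 = 197.9 kips.
Bearing (0.375 in plate, F_u = 65 ksi): end bolts L_c = 2.375 − 1.125/2 = 1.8125, R_n = min(1.2×1.8125×0.375×65, 2.4×1×0.375×65) = 53.016 kips/bolt; interior L_c = 4 − 1.125 = 2.875, R_n = 58.5 kips/bolt. φR_n = 0.75 × (1×53.016 + 3×58.5) = 171.4 kips.
Governing: min(197.9, 171.4) = 171.4 kips → bearing.

171.4 kips (bearing governs)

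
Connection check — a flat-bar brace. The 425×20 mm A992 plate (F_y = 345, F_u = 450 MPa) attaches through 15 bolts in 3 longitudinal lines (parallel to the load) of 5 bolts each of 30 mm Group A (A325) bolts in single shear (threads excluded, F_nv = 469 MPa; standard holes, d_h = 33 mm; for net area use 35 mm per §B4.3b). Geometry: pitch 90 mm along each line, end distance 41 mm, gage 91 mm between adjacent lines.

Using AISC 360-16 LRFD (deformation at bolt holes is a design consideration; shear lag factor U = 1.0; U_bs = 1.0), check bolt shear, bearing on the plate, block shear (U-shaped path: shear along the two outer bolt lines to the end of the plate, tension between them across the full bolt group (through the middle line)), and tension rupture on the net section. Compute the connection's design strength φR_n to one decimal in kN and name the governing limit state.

Bolt shear: A_b = π(30)²/4 = 706.86 mm². φR_n = 0.75 × 469 × 706.86 × 15 × 1 = 3729.6 kN.
Bearing (20 mm plate, F_u = 450 MPa): end bolts L_c = 41 − 33/2 = 24.5, R_n = min(1.2×24.5×20×450, 2.4×30×20×450) = 264.6 kN/bolt; interior L_c = 90 − 33 = 57, R_n = 615.6 kN/bolt. φR_n = 0.75 × (3×264.6 + 12×615.6) = 6135.8 kN.
Block shear: shear path 2×[41+4×90] = 2×401 mm, A_gv = 16040, A_nv = 2×(401 − 4.5×35)×20 = 9740 mm²; tension across gage: (182 − 2×35)×20 = 2240 mm². R_n = min(0.6×450×9740, 0.6×345×16040) + 1.0×450×2240 = min(2629.8, 3320.3) + 1008 = 3637.8 kN. φR_n = 0.75 × 3637.8 = 2728.4 kN.
Tension rupture (net): A_n = (425 − 3×35)×20 = 6400 mm² (U = 1.0, A_e = A_n). φR_n = 0.75 × 450 × 6400 = 2160.0 kN.
Governing: min(3729.6, 6135.8, 2728.4, 2160.0) = 2160.0 kN → net-section rupture.

2160.0 kN (net-section rupture governs)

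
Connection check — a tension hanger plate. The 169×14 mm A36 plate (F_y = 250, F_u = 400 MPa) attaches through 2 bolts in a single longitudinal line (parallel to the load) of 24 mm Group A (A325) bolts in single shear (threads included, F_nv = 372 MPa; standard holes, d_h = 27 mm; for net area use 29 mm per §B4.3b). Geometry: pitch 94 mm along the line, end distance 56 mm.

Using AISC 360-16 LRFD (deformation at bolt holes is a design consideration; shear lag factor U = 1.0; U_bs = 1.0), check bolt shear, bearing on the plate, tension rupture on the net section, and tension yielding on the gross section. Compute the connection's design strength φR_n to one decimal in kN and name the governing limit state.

Bolt shear: A_b = π(24)²/4 = 452.39 mm². φR_n = 0.75 × 372 × 452.39 × 2 × 1 = 252.4 kN.
Bearing (14 mm plate, F_u = 400 MPa): end bolts L_c = 56 − 27/2 = 42.5, R_n = min(1.2×42.5×14×400, 2.4×24×14×400) = 285.6 kN/bolt; interior L_c = 94 − 27 = 67, R_n = 322.56 kN/bolt. φR_n = 0.75 × (1×285.6 + 1×322.56) = 456.1 kN.
Tension rupture (net): A_n = (169 − 1×29)×14 = 1960 mm² (U = 1.0, A_e = A_n). φR_n = 0.75 × 400 × 1960 = 588.0 kN.
Tension yield (gross): A_g = 169×14 = 2366 mm². φR_n = 0.90 × 250 × 2366 = 532.4 kN.
Governing: min(252.4, 456.1, 588.0, 532.4) = 252.4 kN → bolt shear.

252.4 kN (bolt shear governs)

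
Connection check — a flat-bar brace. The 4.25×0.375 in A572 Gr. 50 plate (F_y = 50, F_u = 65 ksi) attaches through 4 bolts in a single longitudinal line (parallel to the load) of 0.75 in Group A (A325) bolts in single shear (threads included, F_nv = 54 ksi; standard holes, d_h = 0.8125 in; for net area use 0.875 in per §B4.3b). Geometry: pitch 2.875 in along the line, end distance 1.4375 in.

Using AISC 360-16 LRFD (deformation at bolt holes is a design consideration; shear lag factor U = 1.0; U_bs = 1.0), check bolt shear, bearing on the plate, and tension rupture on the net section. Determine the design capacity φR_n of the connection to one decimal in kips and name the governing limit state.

Bolt shear: A_b = π(0.75)²/4 = 0.44179 in². φR_n = 0.75 × 54 × 0.44179 × 4 × 1 = 71.6 kips.
Bearing (0.375 in plate, F_u = 65 ksi): end bolts L_c = 1.4375 − 0.8125/2 = 1.03125, R_n = min(1.2×1.03125×0.375×65, 2.4×0.75×0.375×65) = 30.164 kips/bolt; interior L_c = 2.875 − 0.8125 = 2.0625, R_n = 43.875 kips/bolt. φR_n = 0.75 × (1×30.164 + 3×43.875) = 121.3 kips.
Tension rupture (net): A_n = (4.25 − 1×0.875)×0.375 = 1.2656 in² (U = 1.0, A_e = A_n). φR_n = 0.75 × 65 × 1.2656 = 61.7 kips.
Governing: min(71.6, 121.3, 61.7) = 61.7 kips → net-section rupture.

61.7 kips (net-section rupture governs)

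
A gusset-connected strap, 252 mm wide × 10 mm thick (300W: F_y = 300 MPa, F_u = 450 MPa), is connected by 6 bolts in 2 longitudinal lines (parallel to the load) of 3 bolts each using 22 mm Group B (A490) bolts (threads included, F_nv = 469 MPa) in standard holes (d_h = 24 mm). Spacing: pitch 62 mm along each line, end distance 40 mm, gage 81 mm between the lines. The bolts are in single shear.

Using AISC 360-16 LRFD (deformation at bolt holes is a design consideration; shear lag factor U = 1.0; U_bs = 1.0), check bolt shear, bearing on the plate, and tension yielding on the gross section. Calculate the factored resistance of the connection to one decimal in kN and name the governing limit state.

Bolt shear: A_b = π(22)²/4 = 380.13 mm². φR_n = 0.75 × 469 × 380.13 × 6 × 1 = 802.3 kN.
Bearing (10 mm plate, F_u = 450 MPa): end bolts L_c = 40 − 24/2 = 28, R_n = min(1.2×28×10×450, 2.4×22×10×450) = 151.2 kN/bolt; interior L_c = 62 − 24 = 38, R_n = 205.2 kN/bolt. φR_n = 0.75 × (2×151.2 + 4×205.2) = 842.4 kN.
Tension yield (gross): A_g = 252×10 = 2520 mm². φR_n = 0.90 × 300 × 2520 = 680.4 kN.
Governing: min(802.3, 842.4, 680.4) = 680.4 kN → gross-section yield.

680.4 kN (gross-section yield governs)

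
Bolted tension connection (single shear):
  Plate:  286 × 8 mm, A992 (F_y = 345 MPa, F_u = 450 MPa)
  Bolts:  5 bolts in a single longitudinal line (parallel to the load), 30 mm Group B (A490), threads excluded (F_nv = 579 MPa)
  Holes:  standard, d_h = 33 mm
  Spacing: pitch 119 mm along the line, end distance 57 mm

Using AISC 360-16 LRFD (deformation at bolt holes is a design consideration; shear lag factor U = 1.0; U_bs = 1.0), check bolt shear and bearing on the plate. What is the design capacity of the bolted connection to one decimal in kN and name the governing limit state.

908.8 kN (bearing governs)

Bolt shear: A_b = π(30)²/4 = 706.86 mm². φR_n = 0.75 × 579 × 706.86 × 5 × 1 = 1534.8 kN.
Bearing (8 mm plate, F_u = 450 MPa): end bolts L_c = 57 − 33/2 = 40.5, R_n = min(1.2×40.5×8×450, 2.4×30×8×450) = 174.96 kN/bolt; interior L_c = 119 − 33 = 86, R_n = 259.2 kN/bolt. φR_n = 0.75 × (1×174.96 + 4×259.2) = 908.8 kN.
Governing: min(1534.8, 908.8) = 908.8 kN → bearing.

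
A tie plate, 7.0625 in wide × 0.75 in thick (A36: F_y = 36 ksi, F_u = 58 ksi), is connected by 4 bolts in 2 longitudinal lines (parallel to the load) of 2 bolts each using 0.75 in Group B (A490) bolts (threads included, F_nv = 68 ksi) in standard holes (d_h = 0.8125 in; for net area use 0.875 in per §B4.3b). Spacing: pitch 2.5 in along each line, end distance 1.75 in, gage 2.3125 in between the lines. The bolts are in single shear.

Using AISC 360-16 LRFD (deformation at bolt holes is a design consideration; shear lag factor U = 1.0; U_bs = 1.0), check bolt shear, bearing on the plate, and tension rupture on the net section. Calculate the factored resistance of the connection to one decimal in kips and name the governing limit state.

90.1 kips (bolt shear governs)

Bolt shear: A_b = π(0.75)²/4 = 0.44179 in². φR_n = 0.75 × 68 × 0.44179 × 4 × 1 = 90.1 kips.
Bearing (0.75 in plate, F_u = 58 ksi): end bolts L_c = 1.75 − 0.8125/2 = 1.34375, R_n = min(1.2×1.34375×0.75×58, 2.4×0.75×0.75×58) = 70.144 kips/bolt; interior L_c = 2.5 − 0.8125 = 1.6875, R_n = 78.3 kips/bolt. φR_n = 0.75 × (2×70.144 + 2×78.3) = 222.7 kips.
Tension rupture (net): A_n = (7.0625 − 2×0.875)×0.75 = 3.9844 in² (U = 1.0, A_e = A_n). φR_n = 0.75 × 58 × 3.9844 = 173.3 kips.
Governing: min(90.1, 222.7, 173.3) = 90.1 kips → bolt shear.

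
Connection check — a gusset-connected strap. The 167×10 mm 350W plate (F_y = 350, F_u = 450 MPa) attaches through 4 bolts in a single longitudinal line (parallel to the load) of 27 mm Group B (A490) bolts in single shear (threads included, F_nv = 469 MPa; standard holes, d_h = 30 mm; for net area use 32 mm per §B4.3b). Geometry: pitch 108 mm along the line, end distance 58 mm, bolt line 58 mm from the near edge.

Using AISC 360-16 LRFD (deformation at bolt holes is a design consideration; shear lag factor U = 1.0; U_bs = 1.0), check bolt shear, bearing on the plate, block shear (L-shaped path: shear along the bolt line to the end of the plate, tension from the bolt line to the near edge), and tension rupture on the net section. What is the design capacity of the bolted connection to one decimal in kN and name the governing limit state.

455.6 kN (net-section rupture governs)

Bolt shear: A_b = π(27)²/4 = 572.56 mm². φR_n = 0.75 × 469 × 572.56 × 4 × 1 = 805.6 kN.
Bearing (10 mm plate, F_u = 450 MPa): end bolts L_c = 58 − 30/2 = 43, R_n = min(1.2×43×10×450, 2.4×27×10×450) = 232.2 kN/bolt; interior L_c = 108 − 30 = 78, R_n = 291.6 kN/bolt. φR_n = 0.75 × (1×232.2 + 3×291.6) = 830.3 kN.
Block shear: shear path 1×[58+3×108] = 1×382 mm, A_gv = 3820, A_nv = 1×(382 − 3.5×32)×10 = 2700 mm²; tension to near edge: (58 − 0.5×32)×10 = 420 mm². R_n = min(0.6×450×2700, 0.6×350×3820) + 1.0×450×420 = min(729, 802.2) + 189 = 918 kN. φR_n = 0.75 × 918 = 688.5 kN.
Tension rupture (net): A_n = (167 − 1×32)×10 = 1350 mm² (U = 1.0, A_e = A_n). φR_n = 0.75 × 450 × 1350 = 455.6 kN.
Governing: min(805.6, 830.3, 688.5, 455.6) = 455.6 kN → net-section rupture.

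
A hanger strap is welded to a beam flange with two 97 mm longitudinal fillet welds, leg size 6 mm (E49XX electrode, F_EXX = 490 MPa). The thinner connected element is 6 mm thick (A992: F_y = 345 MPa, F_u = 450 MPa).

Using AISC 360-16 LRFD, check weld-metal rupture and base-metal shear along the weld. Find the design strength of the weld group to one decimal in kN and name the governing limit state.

181.5 kN (weld metal governs)

Weld metal: throat = 0.707×6 = 4.242 mm, L = 2×97 = 194 mm. φR_n = 0.75 × 0.6 × 490 × 4.242 × 194 = 181.5 kN.
Base metal shear (6 mm plate): yield φR_n = 1.0×0.6×345×6×194 = 240.9 kN; rupture φR_n = 0.75×0.6×450×6×194 = 235.7 kN; take 235.7 kN (rupture).
Governing: min(181.5, 235.7) = 181.5 kN → weld metal.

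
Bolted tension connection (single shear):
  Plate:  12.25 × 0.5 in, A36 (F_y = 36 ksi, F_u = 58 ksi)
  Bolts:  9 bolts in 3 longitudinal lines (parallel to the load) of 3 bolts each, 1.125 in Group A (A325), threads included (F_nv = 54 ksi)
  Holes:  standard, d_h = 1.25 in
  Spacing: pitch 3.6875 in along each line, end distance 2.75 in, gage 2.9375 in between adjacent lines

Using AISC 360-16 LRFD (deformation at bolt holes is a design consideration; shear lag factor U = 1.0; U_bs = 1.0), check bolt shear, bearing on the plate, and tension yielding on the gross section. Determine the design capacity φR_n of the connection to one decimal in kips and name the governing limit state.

Bolt shear: A_b = π(1.125)²/4 = 0.99402 in². φR_n = 0.75 × 54 × 0.99402 × 9 × 1 = 362.3 kips.
Bearing (0.5 in plate, F_u = 58 ksi): end bolts L_c = 2.75 − 1.25/2 = 2.125, R_n = min(1.2×2.125×0.5×58, 2.4×1.125×0.5×58) = 73.95 kips/bolt; interior L_c = 3.6875 − 1.25 = 2.4375, R_n = 78.3 kips/bolt. φR_n = 0.75 × (3×73.95 + 6×78.3) = 518.7 kips.
Tension yield (gross): A_g = 12.25×0.5 = 6.125 in². φR_n = 0.90 × 36 × 6.125 = 198.5 kips.
Governing: min(362.3, 518.7, 198.5) = 198.5 kips → gross-section yield.

198.5 kips (gross-section yield governs)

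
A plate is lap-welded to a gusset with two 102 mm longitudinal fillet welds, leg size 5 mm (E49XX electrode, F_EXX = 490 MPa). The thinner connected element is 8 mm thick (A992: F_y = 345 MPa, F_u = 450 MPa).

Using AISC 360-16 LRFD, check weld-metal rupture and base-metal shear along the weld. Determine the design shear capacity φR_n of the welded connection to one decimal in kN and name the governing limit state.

Weld metal: throat = 0.707×5 = 3.535 mm, L = 2×102 = 204 mm. φR_n = 0.75 × 0.6 × 490 × 3.535 × 204 = 159.0 kN.
Base metal shear (8 mm plate): yield φR_n = 1.0×0.6×345×8×204 = 337.8 kN; rupture φR_n = 0.75×0.6×450×8×204 = 330.5 kN; take 330.5 kN (rupture).
Governing: min(159.0, 330.5) = 159.0 kN → weld metal.

159.0 kN (weld metal governs)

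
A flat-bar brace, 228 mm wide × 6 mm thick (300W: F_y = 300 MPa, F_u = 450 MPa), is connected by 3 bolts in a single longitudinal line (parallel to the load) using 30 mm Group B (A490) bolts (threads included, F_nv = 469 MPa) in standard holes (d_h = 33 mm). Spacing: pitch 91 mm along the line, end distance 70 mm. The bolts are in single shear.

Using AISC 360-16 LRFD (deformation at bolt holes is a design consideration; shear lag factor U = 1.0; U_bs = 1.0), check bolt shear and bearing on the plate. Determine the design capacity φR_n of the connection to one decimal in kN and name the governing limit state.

411.9 kN (bearing governs)

Bolt shear: A_b = π(30)²/4 = 706.86 mm². φR_n = 0.75 × 469 × 706.86 × 3 × 1 = 745.9 kN.
Bearing (6 mm plate, F_u = 450 MPa): end bolts L_c = 70 − 33/2 = 53.5, R_n = min(1.2×53.5×6×450, 2.4×30×6×450) = 173.34 kN/bolt; interior L_c = 91 − 33 = 58, R_n = 187.92 kN/bolt. φR_n = 0.75 × (1×173.34 + 2×187.92) = 411.9 kN.
Governing: min(745.9, 411.9) = 411.9 kN → bearing.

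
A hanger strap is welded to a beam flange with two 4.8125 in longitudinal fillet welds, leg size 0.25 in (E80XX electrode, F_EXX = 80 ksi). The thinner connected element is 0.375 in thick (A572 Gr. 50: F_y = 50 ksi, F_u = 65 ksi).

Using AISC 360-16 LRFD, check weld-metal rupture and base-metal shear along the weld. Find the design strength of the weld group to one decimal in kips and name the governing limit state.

Weld metal: throat = 0.707×0.25 = 0.17675 in, L = 2×4.8125 = 9.625 in. φR_n = 0.75 × 0.6 × 80 × 0.17675 × 9.625 = 61.2 kips.
Base metal shear (0.375 in plate): yield φR_n = 1.0×0.6×50×0.375×9.625 = 108.3 kips; rupture φR_n = 0.75×0.6×65×0.375×9.625 = 105.6 kips; take 105.6 kips (rupture).
Governing: min(61.2, 105.6) = 61.2 kips → weld metal.

61.2 kips (weld metal governs)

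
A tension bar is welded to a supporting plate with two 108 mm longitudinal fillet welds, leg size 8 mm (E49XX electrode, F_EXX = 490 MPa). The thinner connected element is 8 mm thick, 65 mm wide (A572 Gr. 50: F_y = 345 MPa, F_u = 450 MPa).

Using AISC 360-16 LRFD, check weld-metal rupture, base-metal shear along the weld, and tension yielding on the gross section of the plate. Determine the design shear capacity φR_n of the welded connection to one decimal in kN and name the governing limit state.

161.5 kN (gross-section yield governs)

Weld metal: throat = 0.707×8 = 5.656 mm, L = 2×108 = 216 mm. φR_n = 0.75 × 0.6 × 490 × 5.656 × 216 = 269.4 kN.
Base metal shear (8 mm plate): yield φR_n = 1.0×0.6×345×8×216 = 357.7 kN; rupture φR_n = 0.75×0.6×450×8×216 = 349.9 kN; take 349.9 kN (rupture).
Tension yield (gross): A_g = 65×8 = 520 mm². φR_n = 0.90 × 345 × 520 = 161.5 kN.
Governing: min(269.4, 349.9, 161.5) = 161.5 kN → gross-section yield.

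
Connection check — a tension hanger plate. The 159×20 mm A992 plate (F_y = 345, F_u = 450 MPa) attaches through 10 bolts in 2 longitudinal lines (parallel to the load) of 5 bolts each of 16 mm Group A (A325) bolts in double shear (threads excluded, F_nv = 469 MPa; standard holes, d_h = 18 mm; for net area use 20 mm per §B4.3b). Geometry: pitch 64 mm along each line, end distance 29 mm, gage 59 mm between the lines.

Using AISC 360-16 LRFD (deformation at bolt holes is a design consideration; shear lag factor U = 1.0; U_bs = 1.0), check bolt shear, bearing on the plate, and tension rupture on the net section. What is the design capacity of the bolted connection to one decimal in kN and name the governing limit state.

Bolt shear: A_b = π(16)²/4 = 201.06 mm². φR_n = 0.75 × 469 × 201.06 × 10 × 2 = 1414.5 kN.
Bearing (20 mm plate, F_u = 450 MPa): end bolts L_c = 29 − 18/2 = 20, R_n = min(1.2×20×20×450, 2.4×16×20×450) = 216 kN/bolt; interior L_c = 64 − 18 = 46, R_n = 345.6 kN/bolt. φR_n = 0.75 × (2×216 + 8×345.6) = 2397.6 kN.
Tension rupture (net): A_n = (159 − 2×20)×20 = 2380 mm² (U = 1.0, A_e = A_n). φR_n = 0.75 × 450 × 2380 = 803.3 kN.
Governing: min(1414.5, 2397.6, 803.3) = 803.3 kN → net-section rupture.

803.3 kN (net-section rupture governs)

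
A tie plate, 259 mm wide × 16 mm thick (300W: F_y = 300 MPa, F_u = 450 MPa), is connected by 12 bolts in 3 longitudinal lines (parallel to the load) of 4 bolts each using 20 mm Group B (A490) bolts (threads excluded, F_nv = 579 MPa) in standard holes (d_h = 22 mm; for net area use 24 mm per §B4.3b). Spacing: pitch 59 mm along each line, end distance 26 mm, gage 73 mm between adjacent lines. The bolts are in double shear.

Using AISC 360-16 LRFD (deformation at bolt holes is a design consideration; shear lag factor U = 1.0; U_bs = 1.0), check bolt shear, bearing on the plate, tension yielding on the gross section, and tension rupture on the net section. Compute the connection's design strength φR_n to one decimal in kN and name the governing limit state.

Bolt shear: A_b = π(20)²/4 = 314.16 mm². φR_n = 0.75 × 579 × 314.16 × 12 × 2 = 3274.2 kN.
Bearing (16 mm plate, F_u = 450 MPa): end bolts L_c = 26 − 22/2 = 15, R_n = min(1.2×15×16×450, 2.4×20×16×450) = 129.6 kN/bolt; interior L_c = 59 − 22 = 37, R_n = 319.68 kN/bolt. φR_n = 0.75 × (3×129.6 + 9×319.68) = 2449.4 kN.
Tension yield (gross): A_g = 259×16 = 4144 mm². φR_n = 0.90 × 300 × 4144 = 1118.9 kN.
Tension rupture (net): A_n = (259 − 3×24)×16 = 2992 mm² (U = 1.0, A_e = A_n). φR_n = 0.75 × 450 × 2992 = 1009.8 kN.
Governing: min(3274.2, 2449.4, 1118.9, 1009.8) = 1009.8 kN → net-section rupture.

1009.8 kN (net-section rupture governs)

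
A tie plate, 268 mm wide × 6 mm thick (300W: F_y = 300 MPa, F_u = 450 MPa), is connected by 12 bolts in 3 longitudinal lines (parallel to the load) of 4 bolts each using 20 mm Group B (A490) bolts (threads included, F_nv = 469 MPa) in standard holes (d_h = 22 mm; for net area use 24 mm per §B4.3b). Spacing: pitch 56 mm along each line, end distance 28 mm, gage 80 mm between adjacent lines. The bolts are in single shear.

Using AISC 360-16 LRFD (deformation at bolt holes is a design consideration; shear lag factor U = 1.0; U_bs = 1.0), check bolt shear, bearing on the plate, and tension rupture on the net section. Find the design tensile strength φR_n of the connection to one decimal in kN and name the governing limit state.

Bolt shear: A_b = π(20)²/4 = 314.16 mm². φR_n = 0.75 × 469 × 314.16 × 12 × 1 = 1326.1 kN.
Bearing (6 mm plate, F_u = 450 MPa): end bolts L_c = 28 − 22/2 = 17, R_n = min(1.2×17×6×450, 2.4×20×6×450) = 55.08 kN/bolt; interior L_c = 56 − 22 = 34, R_n = 110.16 kN/bolt. φR_n = 0.75 × (3×55.08 + 9×110.16) = 867.5 kN.
Tension rupture (net): A_n = (268 − 3×24)×6 = 1176 mm² (U = 1.0, A_e = A_n). φR_n = 0.75 × 450 × 1176 = 396.9 kN.
Governing: min(1326.1, 867.5, 396.9) = 396.9 kN → net-section rupture.

396.9 kN (net-section rupture governs)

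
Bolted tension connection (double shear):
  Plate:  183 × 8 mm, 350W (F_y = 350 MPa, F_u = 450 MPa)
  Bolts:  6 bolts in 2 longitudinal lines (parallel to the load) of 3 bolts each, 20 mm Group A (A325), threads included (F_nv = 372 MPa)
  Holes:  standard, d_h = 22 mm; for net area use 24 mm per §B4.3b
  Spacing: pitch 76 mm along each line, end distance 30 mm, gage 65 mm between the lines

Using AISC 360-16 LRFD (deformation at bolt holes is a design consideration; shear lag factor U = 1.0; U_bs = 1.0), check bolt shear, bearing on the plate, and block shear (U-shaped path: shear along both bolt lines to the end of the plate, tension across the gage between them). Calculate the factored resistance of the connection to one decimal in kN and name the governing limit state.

Bolt shear: A_b = π(20)²/4 = 314.16 mm². φR_n = 0.75 × 372 × 314.16 × 6 × 2 = 1051.8 kN.
Bearing (8 mm plate, F_u = 450 MPa): end bolts L_c = 30 − 22/2 = 19, R_n = min(1.2×19×8×450, 2.4×20×8×450) = 82.08 kN/bolt; interior L_c = 76 − 22 = 54, R_n = 172.8 kN/bolt. φR_n = 0.75 × (2×82.08 + 4×172.8) = 641.5 kN.
Block shear: shear path 2×[30+2×76] = 2×182 mm, A_gv = 2912, A_nv = 2×(182 − 2.5×24)×8 = 1952 mm²; tension across gage: (65 − 1×24)×8 = 328 mm². R_n = min(0.6×450×1952, 0.6×350×2912) + 1.0×450×328 = min(527.04, 611.52) + 147.6 = 674.64 kN. φR_n = 0.75 × 674.64 = 506.0 kN.
Governing: min(1051.8, 641.5, 506.0) = 506.0 kN → block shear.

506.0 kN (block shear governs)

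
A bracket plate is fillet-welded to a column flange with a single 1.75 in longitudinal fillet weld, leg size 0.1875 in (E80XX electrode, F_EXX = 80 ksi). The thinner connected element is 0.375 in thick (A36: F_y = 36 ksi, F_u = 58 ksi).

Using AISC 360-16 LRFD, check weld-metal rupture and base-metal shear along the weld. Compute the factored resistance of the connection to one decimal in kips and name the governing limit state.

Weld metal: throat = 0.707×0.1875 = 0.13256 in, L = 1.75 in. φR_n = 0.75 × 0.6 × 80 × 0.13256 × 1.75 = 8.4 kips.
Base metal shear (0.375 in plate): yield φR_n = 1.0×0.6×36×0.375×1.75 = 14.2 kips; rupture φR_n = 0.75×0.6×58×0.375×1.75 = 17.1 kips; take 14.2 kips (yield).
Governing: min(8.4, 14.2) = 8.4 kips → weld metal.

8.4 kips (weld metal governs)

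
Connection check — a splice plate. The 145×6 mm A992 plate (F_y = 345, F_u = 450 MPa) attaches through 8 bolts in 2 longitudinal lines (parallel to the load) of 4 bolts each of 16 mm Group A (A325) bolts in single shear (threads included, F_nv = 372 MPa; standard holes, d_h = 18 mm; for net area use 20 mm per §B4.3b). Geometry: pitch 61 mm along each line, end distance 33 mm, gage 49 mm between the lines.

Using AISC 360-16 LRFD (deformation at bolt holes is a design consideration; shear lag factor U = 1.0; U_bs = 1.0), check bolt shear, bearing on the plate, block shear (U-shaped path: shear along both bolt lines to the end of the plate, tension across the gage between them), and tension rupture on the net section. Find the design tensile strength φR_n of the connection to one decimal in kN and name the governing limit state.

Bolt shear: A_b = π(16)²/4 = 201.06 mm². φR_n = 0.75 × 372 × 201.06 × 8 × 1 = 448.8 kN.
Bearing (6 mm plate, F_u = 450 MPa): end bolts L_c = 33 − 18/2 = 24, R_n = min(1.2×24×6×450, 2.4×16×6×450) = 77.76 kN/bolt; interior L_c = 61 − 18 = 43, R_n = 103.68 kN/bolt. φR_n = 0.75 × (2×77.76 + 6×103.68) = 583.2 kN.
Block shear: shear path 2×[33+3×61] = 2×216 mm, A_gv = 2592, A_nv = 2×(216 − 3.5×20)×6 = 1752 mm²; tension across gage: (49 − 1×20)×6 = 174 mm². R_n = min(0.6×450×1752, 0.6×345×2592) + 1.0×450×174 = min(473.04, 536.54) + 78.3 = 551.34 kN. φR_n = 0.75 × 551.34 = 413.5 kN.
Tension rupture (net): A_n = (145 − 2×20)×6 = 630 mm² (U = 1.0, A_e = A_n). φR_n = 0.75 × 450 × 630 = 212.6 kN.
Governing: min(448.8, 583.2, 413.5, 212.6) = 212.6 kN → net-section rupture.

212.6 kN (net-section rupture governs)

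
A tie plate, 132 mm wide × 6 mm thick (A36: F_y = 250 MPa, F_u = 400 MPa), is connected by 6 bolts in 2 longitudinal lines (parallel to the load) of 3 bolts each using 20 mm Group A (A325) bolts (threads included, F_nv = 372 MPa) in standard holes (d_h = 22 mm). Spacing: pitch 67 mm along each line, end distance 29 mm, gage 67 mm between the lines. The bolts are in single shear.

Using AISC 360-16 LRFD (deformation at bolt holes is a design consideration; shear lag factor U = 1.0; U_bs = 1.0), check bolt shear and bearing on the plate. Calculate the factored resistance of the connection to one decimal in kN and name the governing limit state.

Bolt shear: A_b = π(20)²/4 = 314.16 mm². φR_n = 0.75 × 372 × 314.16 × 6 × 1 = 525.9 kN.
Bearing (6 mm plate, F_u = 400 MPa): end bolts L_c = 29 − 22/2 = 18, R_n = min(1.2×18×6×400, 2.4×20×6×400) = 51.84 kN/bolt; interior L_c = 67 − 22 = 45, R_n = 115.2 kN/bolt. φR_n = 0.75 × (2×51.84 + 4×115.2) = 423.4 kN.
Governing: min(525.9, 423.4) = 423.4 kN → bearing.

423.4 kN (bearing governs)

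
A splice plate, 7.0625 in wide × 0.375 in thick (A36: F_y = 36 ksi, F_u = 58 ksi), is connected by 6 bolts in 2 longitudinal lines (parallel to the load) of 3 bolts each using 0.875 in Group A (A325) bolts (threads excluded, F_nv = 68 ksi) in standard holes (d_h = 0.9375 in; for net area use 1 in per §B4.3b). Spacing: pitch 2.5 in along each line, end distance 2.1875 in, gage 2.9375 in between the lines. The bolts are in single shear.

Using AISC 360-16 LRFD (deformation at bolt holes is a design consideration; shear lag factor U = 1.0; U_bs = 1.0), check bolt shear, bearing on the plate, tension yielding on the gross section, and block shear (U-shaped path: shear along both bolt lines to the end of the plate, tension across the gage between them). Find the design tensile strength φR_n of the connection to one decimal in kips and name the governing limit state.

Bolt shear: A_b = π(0.875)²/4 = 0.60132 in². φR_n = 0.75 × 68 × 0.60132 × 6 × 1 = 184.0 kips.
Bearing (0.375 in plate, F_u = 58 ksi): end bolts L_c = 2.1875 − 0.9375/2 = 1.71875, R_n = min(1.2×1.71875×0.375×58, 2.4×0.875×0.375×58) = 44.859 kips/bolt; interior L_c = 2.5 − 0.9375 = 1.5625, R_n = 40.781 kips/bolt. φR_n = 0.75 × (2×44.859 + 4×40.781) = 189.6 kips.
Tension yield (gross): A_g = 7.0625×0.375 = 2.6484 in². φR_n = 0.90 × 36 × 2.6484 = 85.8 kips.
Block shear: shear path 2×[2.1875+2×2.5] = 2×7.1875 in, A_gv = 5.3906, A_nv = 2×(7.1875 − 2.5×1)×0.375 = 3.5156 in²; tension across gage: (2.9375 − 1×1)×0.375 = 0.72656 in². R_n = min(0.6×58×3.5156, 0.6×36×5.3906) + 1.0×58×0.72656 = min(122.34, 116.44) + 42.14 = 158.58 kips. φR_n = 0.75 × 158.58 = 118.9 kips.
Governing: min(184.0, 189.6, 85.8, 118.9) = 85.8 kips → gross-section yield.

85.8 kips (gross-section yield governs)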